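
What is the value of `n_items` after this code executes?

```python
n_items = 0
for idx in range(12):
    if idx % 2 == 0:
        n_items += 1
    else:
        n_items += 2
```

Let's trace through this code step by step.

Initialize: n_items = 0
Entering loop: for idx in range(12):

After execution: n_items = 18
18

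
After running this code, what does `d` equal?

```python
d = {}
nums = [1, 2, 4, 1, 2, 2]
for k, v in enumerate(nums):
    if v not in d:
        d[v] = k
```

Let's trace through this code step by step.

Initialize: d = {}
Initialize: nums = [1, 2, 4, 1, 2, 2]
Entering loop: for k, v in enumerate(nums):

After execution: d = {1: 0, 2: 1, 4: 2}
{1: 0, 2: 1, 4: 2}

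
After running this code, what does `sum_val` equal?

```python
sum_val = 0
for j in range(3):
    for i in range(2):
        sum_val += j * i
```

Let's trace through this code step by step.

Initialize: sum_val = 0
Entering loop: for j in range(3):

After execution: sum_val = 3
3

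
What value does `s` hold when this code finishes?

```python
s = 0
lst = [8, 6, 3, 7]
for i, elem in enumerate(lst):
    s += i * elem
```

Let's trace through this code step by step.

Initialize: s = 0
Initialize: lst = [8, 6, 3, 7]
Entering loop: for i, elem in enumerate(lst):

After execution: s = 33
33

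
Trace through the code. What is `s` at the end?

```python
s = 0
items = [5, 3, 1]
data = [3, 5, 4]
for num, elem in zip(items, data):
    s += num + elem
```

Let's trace through this code step by step.

Initialize: s = 0
Initialize: items = [5, 3, 1]
Initialize: data = [3, 5, 4]
Entering loop: for num, elem in zip(items, data):

After execution: s = 21
21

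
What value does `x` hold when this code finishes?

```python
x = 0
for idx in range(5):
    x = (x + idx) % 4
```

Let's trace through this code step by step.

Initialize: x = 0
Entering loop: for idx in range(5):

After execution: x = 2
2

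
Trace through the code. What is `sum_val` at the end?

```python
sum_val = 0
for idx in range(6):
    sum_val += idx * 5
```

Let's trace through this code step by step.

Initialize: sum_val = 0
Entering loop: for idx in range(6):

After execution: sum_val = 75
75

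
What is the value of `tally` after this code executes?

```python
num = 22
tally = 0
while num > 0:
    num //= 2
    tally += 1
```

Let's trace through this code step by step.

Initialize: num = 22
Initialize: tally = 0
Entering loop: while num > 0:

After execution: tally = 5
5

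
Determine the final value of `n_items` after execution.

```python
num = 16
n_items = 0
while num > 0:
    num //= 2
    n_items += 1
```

Let's trace through this code step by step.

Initialize: num = 16
Initialize: n_items = 0
Entering loop: while num > 0:

After execution: n_items = 5
5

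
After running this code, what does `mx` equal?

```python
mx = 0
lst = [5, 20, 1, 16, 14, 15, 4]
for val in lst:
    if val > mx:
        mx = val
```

Let's trace through this code step by step.

Initialize: mx = 0
Initialize: lst = [5, 20, 1, 16, 14, 15, 4]
Entering loop: for val in lst:

After execution: mx = 20
20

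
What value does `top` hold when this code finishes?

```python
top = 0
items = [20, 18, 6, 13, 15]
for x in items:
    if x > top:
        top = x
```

Let's trace through this code step by step.

Initialize: top = 0
Initialize: items = [20, 18, 6, 13, 15]
Entering loop: for x in items:

After execution: top = 20
20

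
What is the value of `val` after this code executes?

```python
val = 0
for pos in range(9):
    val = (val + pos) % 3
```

Let's trace through this code step by step.

Initialize: val = 0
Entering loop: for pos in range(9):

After execution: val = 0
0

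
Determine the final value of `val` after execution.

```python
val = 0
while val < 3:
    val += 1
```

Let's trace through this code step by step.

Initialize: val = 0
Entering loop: while val < 3:

After execution: val = 3
3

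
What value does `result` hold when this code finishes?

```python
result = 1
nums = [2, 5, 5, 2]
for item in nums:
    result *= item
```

Let's trace through this code step by step.

Initialize: result = 1
Initialize: nums = [2, 5, 5, 2]
Entering loop: for item in nums:

After execution: result = 100
100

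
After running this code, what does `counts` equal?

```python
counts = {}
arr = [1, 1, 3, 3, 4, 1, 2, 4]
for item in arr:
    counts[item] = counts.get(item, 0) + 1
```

Let's trace through this code step by step.

Initialize: counts = {}
Initialize: arr = [1, 1, 3, 3, 4, 1, 2, 4]
Entering loop: for item in arr:

After execution: counts = {1: 3, 3: 2, 4: 2, 2: 1}
{1: 3, 3: 2, 4: 2, 2: 1}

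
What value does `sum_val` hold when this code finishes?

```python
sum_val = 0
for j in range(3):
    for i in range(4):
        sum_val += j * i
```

Let's trace through this code step by step.

Initialize: sum_val = 0
Entering loop: for j in range(3):

After execution: sum_val = 18
18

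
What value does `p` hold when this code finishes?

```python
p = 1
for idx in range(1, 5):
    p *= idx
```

Let's trace through this code step by step.

Initialize: p = 1
Entering loop: for idx in range(1, 5):

After execution: p = 24
24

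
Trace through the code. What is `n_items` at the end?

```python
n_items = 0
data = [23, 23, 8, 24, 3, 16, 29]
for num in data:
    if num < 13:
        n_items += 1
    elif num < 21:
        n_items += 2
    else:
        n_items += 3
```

Let's trace through this code step by step.

Initialize: n_items = 0
Initialize: data = [23, 23, 8, 24, 3, 16, 29]
Entering loop: for num in data:

After execution: n_items = 16
16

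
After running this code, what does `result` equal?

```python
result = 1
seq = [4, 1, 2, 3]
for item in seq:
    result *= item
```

Let's trace through this code step by step.

Initialize: result = 1
Initialize: seq = [4, 1, 2, 3]
Entering loop: for item in seq:

After execution: result = 24
24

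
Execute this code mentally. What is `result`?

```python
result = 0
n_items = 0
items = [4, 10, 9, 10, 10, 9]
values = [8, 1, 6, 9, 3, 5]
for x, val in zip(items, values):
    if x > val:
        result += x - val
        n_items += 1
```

Let's trace through this code step by step.

Initialize: result = 0
Initialize: n_items = 0
Initialize: items = [4, 10, 9, 10, 10, 9]
Initialize: values = [8, 1, 6, 9, 3, 5]
Entering loop: for x, val in zip(items, values):

After execution: result = 24
24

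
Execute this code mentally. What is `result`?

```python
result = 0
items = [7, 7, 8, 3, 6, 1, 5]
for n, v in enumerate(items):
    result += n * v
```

Let's trace through this code step by step.

Initialize: result = 0
Initialize: items = [7, 7, 8, 3, 6, 1, 5]
Entering loop: for n, v in enumerate(items):

After execution: result = 91
91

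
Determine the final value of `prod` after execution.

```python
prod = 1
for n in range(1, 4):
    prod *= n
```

Let's trace through this code step by step.

Initialize: prod = 1
Entering loop: for n in range(1, 4):

After execution: prod = 6
6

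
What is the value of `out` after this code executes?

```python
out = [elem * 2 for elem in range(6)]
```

Let's trace through this code step by step.

Initialize: out = [elem * 2 for elem in range(6)]

After execution: out = [0, 2, 4, 6, 8, 10]
[0, 2, 4, 6, 8, 10]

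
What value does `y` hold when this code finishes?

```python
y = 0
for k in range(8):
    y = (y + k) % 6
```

Let's trace through this code step by step.

Initialize: y = 0
Entering loop: for k in range(8):

After execution: y = 4
4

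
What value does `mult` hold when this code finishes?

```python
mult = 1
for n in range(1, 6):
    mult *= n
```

Let's trace through this code step by step.

Initialize: mult = 1
Entering loop: for n in range(1, 6):

After execution: mult = 120
120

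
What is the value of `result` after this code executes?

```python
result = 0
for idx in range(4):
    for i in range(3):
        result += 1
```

Let's trace through this code step by step.

Initialize: result = 0
Entering loop: for idx in range(4):

After execution: result = 12
12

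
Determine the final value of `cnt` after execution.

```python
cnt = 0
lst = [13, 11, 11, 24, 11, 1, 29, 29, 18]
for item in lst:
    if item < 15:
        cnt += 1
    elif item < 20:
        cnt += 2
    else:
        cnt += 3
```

Let's trace through this code step by step.

Initialize: cnt = 0
Initialize: lst = [13, 11, 11, 24, 11, 1, 29, 29, 18]
Entering loop: for item in lst:

After execution: cnt = 16
16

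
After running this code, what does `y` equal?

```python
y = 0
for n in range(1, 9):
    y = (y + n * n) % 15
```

Let's trace through this code step by step.

Initialize: y = 0
Entering loop: for n in range(1, 9):

After execution: y = 9
9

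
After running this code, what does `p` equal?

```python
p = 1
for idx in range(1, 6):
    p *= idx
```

Let's trace through this code step by step.

Initialize: p = 1
Entering loop: for idx in range(1, 6):

After execution: p = 120
120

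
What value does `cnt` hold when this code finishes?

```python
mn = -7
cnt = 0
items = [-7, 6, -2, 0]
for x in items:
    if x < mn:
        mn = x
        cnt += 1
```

Let's trace through this code step by step.

Initialize: mn = -7
Initialize: cnt = 0
Initialize: items = [-7, 6, -2, 0]
Entering loop: for x in items:

After execution: cnt = 0
0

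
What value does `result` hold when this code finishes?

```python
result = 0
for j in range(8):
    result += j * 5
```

Let's trace through this code step by step.

Initialize: result = 0
Entering loop: for j in range(8):

After execution: result = 140
140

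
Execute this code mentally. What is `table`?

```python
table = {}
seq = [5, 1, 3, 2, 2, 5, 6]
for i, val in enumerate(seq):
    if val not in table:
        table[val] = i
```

Let's trace through this code step by step.

Initialize: table = {}
Initialize: seq = [5, 1, 3, 2, 2, 5, 6]
Entering loop: for i, val in enumerate(seq):

After execution: table = {5: 0, 1: 1, 3: 2, 2: 3, 6: 6}
{5: 0, 1: 1, 3: 2, 2: 3, 6: 6}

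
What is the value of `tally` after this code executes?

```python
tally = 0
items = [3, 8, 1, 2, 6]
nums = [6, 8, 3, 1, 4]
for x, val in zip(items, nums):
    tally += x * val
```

Let's trace through this code step by step.

Initialize: tally = 0
Initialize: items = [3, 8, 1, 2, 6]
Initialize: nums = [6, 8, 3, 1, 4]
Entering loop: for x, val in zip(items, nums):

After execution: tally = 111
111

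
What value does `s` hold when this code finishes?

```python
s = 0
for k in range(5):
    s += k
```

Let's trace through this code step by step.

Initialize: s = 0
Entering loop: for k in range(5):

After execution: s = 10
10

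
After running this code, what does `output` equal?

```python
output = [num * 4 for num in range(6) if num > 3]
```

Let's trace through this code step by step.

Initialize: output = [num * 4 for num in range(6) if num > 3]

After execution: output = [16, 20]
[16, 20]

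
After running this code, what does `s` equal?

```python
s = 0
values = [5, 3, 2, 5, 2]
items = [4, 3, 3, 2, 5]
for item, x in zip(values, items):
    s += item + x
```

Let's trace through this code step by step.

Initialize: s = 0
Initialize: values = [5, 3, 2, 5, 2]
Initialize: items = [4, 3, 3, 2, 5]
Entering loop: for item, x in zip(values, items):

After execution: s = 34
34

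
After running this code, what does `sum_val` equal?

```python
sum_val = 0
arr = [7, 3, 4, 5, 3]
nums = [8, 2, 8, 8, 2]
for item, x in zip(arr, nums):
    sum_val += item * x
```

Let's trace through this code step by step.

Initialize: sum_val = 0
Initialize: arr = [7, 3, 4, 5, 3]
Initialize: nums = [8, 2, 8, 8, 2]
Entering loop: for item, x in zip(arr, nums):

After execution: sum_val = 140
140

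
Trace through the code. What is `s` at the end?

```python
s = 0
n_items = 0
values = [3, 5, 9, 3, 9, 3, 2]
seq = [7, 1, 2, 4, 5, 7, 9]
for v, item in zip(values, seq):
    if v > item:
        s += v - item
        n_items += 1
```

Let's trace through this code step by step.

Initialize: s = 0
Initialize: n_items = 0
Initialize: values = [3, 5, 9, 3, 9, 3, 2]
Initialize: seq = [7, 1, 2, 4, 5, 7, 9]
Entering loop: for v, item in zip(values, seq):

After execution: s = 15
15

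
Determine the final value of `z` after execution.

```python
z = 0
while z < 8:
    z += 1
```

Let's trace through this code step by step.

Initialize: z = 0
Entering loop: while z < 8:

After execution: z = 8
8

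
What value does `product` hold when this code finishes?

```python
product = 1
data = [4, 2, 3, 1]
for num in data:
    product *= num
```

Let's trace through this code step by step.

Initialize: product = 1
Initialize: data = [4, 2, 3, 1]
Entering loop: for num in data:

After execution: product = 24
24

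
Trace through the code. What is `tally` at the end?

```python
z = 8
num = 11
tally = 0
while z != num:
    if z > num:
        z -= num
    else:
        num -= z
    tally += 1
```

Let's trace through this code step by step.

Initialize: z = 8
Initialize: num = 11
Initialize: tally = 0
Entering loop: while z != num:

After execution: tally = 5
5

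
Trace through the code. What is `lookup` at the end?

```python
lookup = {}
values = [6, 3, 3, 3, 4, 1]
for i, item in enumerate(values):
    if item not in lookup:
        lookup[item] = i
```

Let's trace through this code step by step.

Initialize: lookup = {}
Initialize: values = [6, 3, 3, 3, 4, 1]
Entering loop: for i, item in enumerate(values):

After execution: lookup = {6: 0, 3: 1, 4: 4, 1: 5}
{6: 0, 3: 1, 4: 4, 1: 5}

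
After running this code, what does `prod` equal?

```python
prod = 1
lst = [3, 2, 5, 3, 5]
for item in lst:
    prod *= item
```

Let's trace through this code step by step.

Initialize: prod = 1
Initialize: lst = [3, 2, 5, 3, 5]
Entering loop: for item in lst:

After execution: prod = 450
450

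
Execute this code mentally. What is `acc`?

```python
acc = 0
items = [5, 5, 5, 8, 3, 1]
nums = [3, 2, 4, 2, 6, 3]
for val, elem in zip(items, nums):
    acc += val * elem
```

Let's trace through this code step by step.

Initialize: acc = 0
Initialize: items = [5, 5, 5, 8, 3, 1]
Initialize: nums = [3, 2, 4, 2, 6, 3]
Entering loop: for val, elem in zip(items, nums):

After execution: acc = 82
82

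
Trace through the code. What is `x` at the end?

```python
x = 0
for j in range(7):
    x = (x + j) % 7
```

Let's trace through this code step by step.

Initialize: x = 0
Entering loop: for j in range(7):

After execution: x = 0
0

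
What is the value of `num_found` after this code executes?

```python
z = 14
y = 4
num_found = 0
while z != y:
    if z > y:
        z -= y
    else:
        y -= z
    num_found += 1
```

Let's trace through this code step by step.

Initialize: z = 14
Initialize: y = 4
Initialize: num_found = 0
Entering loop: while z != y:

After execution: num_found = 4
4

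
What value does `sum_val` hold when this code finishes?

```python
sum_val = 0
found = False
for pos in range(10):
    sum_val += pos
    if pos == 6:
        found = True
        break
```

Let's trace through this code step by step.

Initialize: sum_val = 0
Initialize: found = False
Entering loop: for pos in range(10):

After execution: sum_val = 21
21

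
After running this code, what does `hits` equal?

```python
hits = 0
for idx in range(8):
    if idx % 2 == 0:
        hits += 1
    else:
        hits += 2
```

Let's trace through this code step by step.

Initialize: hits = 0
Entering loop: for idx in range(8):

After execution: hits = 12
12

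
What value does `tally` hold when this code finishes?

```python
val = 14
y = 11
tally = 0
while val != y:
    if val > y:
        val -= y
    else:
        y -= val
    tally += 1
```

Let's trace through this code step by step.

Initialize: val = 14
Initialize: y = 11
Initialize: tally = 0
Entering loop: while val != y:

After execution: tally = 6
6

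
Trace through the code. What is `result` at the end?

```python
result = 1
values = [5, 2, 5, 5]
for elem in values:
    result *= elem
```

Let's trace through this code step by step.

Initialize: result = 1
Initialize: values = [5, 2, 5, 5]
Entering loop: for elem in values:

After execution: result = 250
250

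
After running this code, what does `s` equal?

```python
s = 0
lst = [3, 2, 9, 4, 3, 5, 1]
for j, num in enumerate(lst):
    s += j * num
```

Let's trace through this code step by step.

Initialize: s = 0
Initialize: lst = [3, 2, 9, 4, 3, 5, 1]
Entering loop: for j, num in enumerate(lst):

After execution: s = 75
75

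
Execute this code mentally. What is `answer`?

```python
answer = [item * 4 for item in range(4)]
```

Let's trace through this code step by step.

Initialize: answer = [item * 4 for item in range(4)]

After execution: answer = [0, 4, 8, 12]
[0, 4, 8, 12]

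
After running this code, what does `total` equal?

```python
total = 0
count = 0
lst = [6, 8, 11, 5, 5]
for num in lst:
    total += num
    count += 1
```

Let's trace through this code step by step.

Initialize: total = 0
Initialize: count = 0
Initialize: lst = [6, 8, 11, 5, 5]
Entering loop: for num in lst:

After execution: total = 35
35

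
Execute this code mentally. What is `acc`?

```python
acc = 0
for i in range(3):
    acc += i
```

Let's trace through this code step by step.

Initialize: acc = 0
Entering loop: for i in range(3):

After execution: acc = 3
3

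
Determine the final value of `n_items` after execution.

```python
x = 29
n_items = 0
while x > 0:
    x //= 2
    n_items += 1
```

Let's trace through this code step by step.

Initialize: x = 29
Initialize: n_items = 0
Entering loop: while x > 0:

After execution: n_items = 5
5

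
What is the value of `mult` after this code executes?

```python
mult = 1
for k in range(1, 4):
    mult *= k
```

Let's trace through this code step by step.

Initialize: mult = 1
Entering loop: for k in range(1, 4):

After execution: mult = 6
6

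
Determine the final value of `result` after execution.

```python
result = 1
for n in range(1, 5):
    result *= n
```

Let's trace through this code step by step.

Initialize: result = 1
Entering loop: for n in range(1, 5):

After execution: result = 24
24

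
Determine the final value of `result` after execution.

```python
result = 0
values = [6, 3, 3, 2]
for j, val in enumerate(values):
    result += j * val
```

Let's trace through this code step by step.

Initialize: result = 0
Initialize: values = [6, 3, 3, 2]
Entering loop: for j, val in enumerate(values):

After execution: result = 15
15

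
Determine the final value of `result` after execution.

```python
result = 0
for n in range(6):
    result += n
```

Let's trace through this code step by step.

Initialize: result = 0
Entering loop: for n in range(6):

After execution: result = 15
15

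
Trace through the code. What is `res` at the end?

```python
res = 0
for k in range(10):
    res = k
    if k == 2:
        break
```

Let's trace through this code step by step.

Initialize: res = 0
Entering loop: for k in range(10):

After execution: res = 2
2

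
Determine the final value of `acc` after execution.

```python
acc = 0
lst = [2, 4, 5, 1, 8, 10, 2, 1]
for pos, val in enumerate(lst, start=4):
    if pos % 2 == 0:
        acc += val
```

Let's trace through this code step by step.

Initialize: acc = 0
Initialize: lst = [2, 4, 5, 1, 8, 10, 2, 1]
Entering loop: for pos, val in enumerate(lst, start=4):

After execution: acc = 17
17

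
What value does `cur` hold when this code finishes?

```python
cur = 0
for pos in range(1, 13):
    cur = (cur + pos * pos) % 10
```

Let's trace through this code step by step.

Initialize: cur = 0
Entering loop: for pos in range(1, 13):

After execution: cur = 0
0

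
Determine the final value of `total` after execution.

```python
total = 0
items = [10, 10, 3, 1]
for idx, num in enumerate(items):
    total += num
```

Let's trace through this code step by step.

Initialize: total = 0
Initialize: items = [10, 10, 3, 1]
Entering loop: for idx, num in enumerate(items):

After execution: total = 24
24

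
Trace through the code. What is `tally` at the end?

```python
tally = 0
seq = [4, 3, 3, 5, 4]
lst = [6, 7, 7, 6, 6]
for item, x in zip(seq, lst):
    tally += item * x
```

Let's trace through this code step by step.

Initialize: tally = 0
Initialize: seq = [4, 3, 3, 5, 4]
Initialize: lst = [6, 7, 7, 6, 6]
Entering loop: for item, x in zip(seq, lst):

After execution: tally = 120
120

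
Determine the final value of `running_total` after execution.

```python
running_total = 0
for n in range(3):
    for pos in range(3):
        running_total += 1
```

Let's trace through this code step by step.

Initialize: running_total = 0
Entering loop: for n in range(3):

After execution: running_total = 9
9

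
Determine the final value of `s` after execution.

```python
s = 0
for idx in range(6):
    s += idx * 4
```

Let's trace through this code step by step.

Initialize: s = 0
Entering loop: for idx in range(6):

After execution: s = 60
60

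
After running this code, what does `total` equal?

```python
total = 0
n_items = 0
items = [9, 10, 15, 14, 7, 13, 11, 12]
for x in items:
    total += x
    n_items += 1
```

Let's trace through this code step by step.

Initialize: total = 0
Initialize: n_items = 0
Initialize: items = [9, 10, 15, 14, 7, 13, 11, 12]
Entering loop: for x in items:

After execution: total = 91
91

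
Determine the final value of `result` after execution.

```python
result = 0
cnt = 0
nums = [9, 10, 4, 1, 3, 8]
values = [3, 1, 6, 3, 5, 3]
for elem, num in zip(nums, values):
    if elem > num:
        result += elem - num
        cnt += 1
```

Let's trace through this code step by step.

Initialize: result = 0
Initialize: cnt = 0
Initialize: nums = [9, 10, 4, 1, 3, 8]
Initialize: values = [3, 1, 6, 3, 5, 3]
Entering loop: for elem, num in zip(nums, values):

After execution: result = 20
20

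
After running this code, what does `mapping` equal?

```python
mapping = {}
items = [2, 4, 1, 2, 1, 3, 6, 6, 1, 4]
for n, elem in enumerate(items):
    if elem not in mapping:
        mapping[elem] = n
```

Let's trace through this code step by step.

Initialize: mapping = {}
Initialize: items = [2, 4, 1, 2, 1, 3, 6, 6, 1, 4]
Entering loop: for n, elem in enumerate(items):

After execution: mapping = {2: 0, 4: 1, 1: 2, 3: 5, 6: 6}
{2: 0, 4: 1, 1: 2, 3: 5, 6: 6}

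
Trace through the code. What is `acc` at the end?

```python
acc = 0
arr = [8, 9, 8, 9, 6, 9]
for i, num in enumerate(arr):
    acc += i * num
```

Let's trace through this code step by step.

Initialize: acc = 0
Initialize: arr = [8, 9, 8, 9, 6, 9]
Entering loop: for i, num in enumerate(arr):

After execution: acc = 121
121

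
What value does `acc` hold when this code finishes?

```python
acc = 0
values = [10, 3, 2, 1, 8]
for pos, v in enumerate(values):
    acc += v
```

Let's trace through this code step by step.

Initialize: acc = 0
Initialize: values = [10, 3, 2, 1, 8]
Entering loop: for pos, v in enumerate(values):

After execution: acc = 24
24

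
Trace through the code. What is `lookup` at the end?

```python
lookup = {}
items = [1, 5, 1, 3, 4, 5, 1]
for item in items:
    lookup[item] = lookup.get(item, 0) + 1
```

Let's trace through this code step by step.

Initialize: lookup = {}
Initialize: items = [1, 5, 1, 3, 4, 5, 1]
Entering loop: for item in items:

After execution: lookup = {1: 3, 5: 2, 3: 1, 4: 1}
{1: 3, 5: 2, 3: 1, 4: 1}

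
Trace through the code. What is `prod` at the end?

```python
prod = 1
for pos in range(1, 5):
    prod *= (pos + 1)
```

Let's trace through this code step by step.

Initialize: prod = 1
Entering loop: for pos in range(1, 5):

After execution: prod = 120
120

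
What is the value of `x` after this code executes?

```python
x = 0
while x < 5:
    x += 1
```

Let's trace through this code step by step.

Initialize: x = 0
Entering loop: while x < 5:

After execution: x = 5
5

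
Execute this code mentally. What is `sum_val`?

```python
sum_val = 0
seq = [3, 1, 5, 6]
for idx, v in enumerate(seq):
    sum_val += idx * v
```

Let's trace through this code step by step.

Initialize: sum_val = 0
Initialize: seq = [3, 1, 5, 6]
Entering loop: for idx, v in enumerate(seq):

After execution: sum_val = 29
29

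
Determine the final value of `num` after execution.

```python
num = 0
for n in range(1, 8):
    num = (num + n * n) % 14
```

Let's trace through this code step by step.

Initialize: num = 0
Entering loop: for n in range(1, 8):

After execution: num = 0
0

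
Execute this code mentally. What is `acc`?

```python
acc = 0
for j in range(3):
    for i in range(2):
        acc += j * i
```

Let's trace through this code step by step.

Initialize: acc = 0
Entering loop: for j in range(3):

After execution: acc = 3
3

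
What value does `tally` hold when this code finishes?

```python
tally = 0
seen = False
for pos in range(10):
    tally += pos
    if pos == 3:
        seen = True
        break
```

Let's trace through this code step by step.

Initialize: tally = 0
Initialize: seen = False
Entering loop: for pos in range(10):

After execution: tally = 6
6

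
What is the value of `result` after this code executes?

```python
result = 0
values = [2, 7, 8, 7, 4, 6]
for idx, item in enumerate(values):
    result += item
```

Let's trace through this code step by step.

Initialize: result = 0
Initialize: values = [2, 7, 8, 7, 4, 6]
Entering loop: for idx, item in enumerate(values):

After execution: result = 34
34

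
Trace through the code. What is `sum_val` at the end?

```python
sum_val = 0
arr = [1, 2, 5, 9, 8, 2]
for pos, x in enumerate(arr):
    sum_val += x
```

Let's trace through this code step by step.

Initialize: sum_val = 0
Initialize: arr = [1, 2, 5, 9, 8, 2]
Entering loop: for pos, x in enumerate(arr):

After execution: sum_val = 27
27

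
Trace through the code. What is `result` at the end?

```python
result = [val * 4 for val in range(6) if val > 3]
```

Let's trace through this code step by step.

Initialize: result = [val * 4 for val in range(6) if val > 3]

After execution: result = [16, 20]
[16, 20]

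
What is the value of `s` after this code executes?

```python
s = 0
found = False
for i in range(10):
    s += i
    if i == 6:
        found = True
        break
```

Let's trace through this code step by step.

Initialize: s = 0
Initialize: found = False
Entering loop: for i in range(10):

After execution: s = 21
21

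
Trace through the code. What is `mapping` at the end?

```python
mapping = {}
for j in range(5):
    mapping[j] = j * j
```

Let's trace through this code step by step.

Initialize: mapping = {}
Entering loop: for j in range(5):

After execution: mapping = {0: 0, 1: 1, 2: 4, 3: 9, 4: 16}
{0: 0, 1: 1, 2: 4, 3: 9, 4: 16}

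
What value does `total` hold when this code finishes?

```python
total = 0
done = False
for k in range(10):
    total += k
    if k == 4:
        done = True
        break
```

Let's trace through this code step by step.

Initialize: total = 0
Initialize: done = False
Entering loop: for k in range(10):

After execution: total = 10
10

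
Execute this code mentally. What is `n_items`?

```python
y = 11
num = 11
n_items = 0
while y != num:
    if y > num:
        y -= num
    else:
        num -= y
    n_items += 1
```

Let's trace through this code step by step.

Initialize: y = 11
Initialize: num = 11
Initialize: n_items = 0
Entering loop: while y != num:

After execution: n_items = 0
0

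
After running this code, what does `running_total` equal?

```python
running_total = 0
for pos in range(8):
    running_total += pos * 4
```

Let's trace through this code step by step.

Initialize: running_total = 0
Entering loop: for pos in range(8):

After execution: running_total = 112
112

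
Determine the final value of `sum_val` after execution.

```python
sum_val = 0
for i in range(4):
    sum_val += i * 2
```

Let's trace through this code step by step.

Initialize: sum_val = 0
Entering loop: for i in range(4):

After execution: sum_val = 12
12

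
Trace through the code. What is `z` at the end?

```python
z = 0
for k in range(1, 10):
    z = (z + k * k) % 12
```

Let's trace through this code step by step.

Initialize: z = 0
Entering loop: for k in range(1, 10):

After execution: z = 9
9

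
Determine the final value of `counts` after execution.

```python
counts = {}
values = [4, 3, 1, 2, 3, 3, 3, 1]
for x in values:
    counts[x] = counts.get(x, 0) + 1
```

Let's trace through this code step by step.

Initialize: counts = {}
Initialize: values = [4, 3, 1, 2, 3, 3, 3, 1]
Entering loop: for x in values:

After execution: counts = {4: 1, 3: 4, 1: 2, 2: 1}
{4: 1, 3: 4, 1: 2, 2: 1}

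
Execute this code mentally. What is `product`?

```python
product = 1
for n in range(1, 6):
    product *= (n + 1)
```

Let's trace through this code step by step.

Initialize: product = 1
Entering loop: for n in range(1, 6):

After execution: product = 720
720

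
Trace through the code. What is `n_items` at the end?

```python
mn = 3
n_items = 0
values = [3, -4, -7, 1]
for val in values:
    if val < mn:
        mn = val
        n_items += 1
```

Let's trace through this code step by step.

Initialize: mn = 3
Initialize: n_items = 0
Initialize: values = [3, -4, -7, 1]
Entering loop: for val in values:

After execution: n_items = 2
2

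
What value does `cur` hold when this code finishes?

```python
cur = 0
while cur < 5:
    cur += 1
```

Let's trace through this code step by step.

Initialize: cur = 0
Entering loop: while cur < 5:

After execution: cur = 5
5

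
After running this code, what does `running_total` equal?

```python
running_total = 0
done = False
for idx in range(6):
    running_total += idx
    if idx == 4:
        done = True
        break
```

Let's trace through this code step by step.

Initialize: running_total = 0
Initialize: done = False
Entering loop: for idx in range(6):

After execution: running_total = 10
10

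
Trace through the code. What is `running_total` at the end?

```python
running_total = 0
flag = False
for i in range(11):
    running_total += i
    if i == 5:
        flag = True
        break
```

Let's trace through this code step by step.

Initialize: running_total = 0
Initialize: flag = False
Entering loop: for i in range(11):

After execution: running_total = 15
15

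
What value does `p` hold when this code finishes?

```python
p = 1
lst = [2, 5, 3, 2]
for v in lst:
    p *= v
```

Let's trace through this code step by step.

Initialize: p = 1
Initialize: lst = [2, 5, 3, 2]
Entering loop: for v in lst:

After execution: p = 60
60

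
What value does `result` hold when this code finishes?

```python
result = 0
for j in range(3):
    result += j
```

Let's trace through this code step by step.

Initialize: result = 0
Entering loop: for j in range(3):

After execution: result = 3
3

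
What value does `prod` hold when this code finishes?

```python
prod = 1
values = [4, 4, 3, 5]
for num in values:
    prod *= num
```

Let's trace through this code step by step.

Initialize: prod = 1
Initialize: values = [4, 4, 3, 5]
Entering loop: for num in values:

After execution: prod = 240
240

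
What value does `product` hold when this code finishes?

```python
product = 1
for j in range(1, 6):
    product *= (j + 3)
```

Let's trace through this code step by step.

Initialize: product = 1
Entering loop: for j in range(1, 6):

After execution: product = 6720
6720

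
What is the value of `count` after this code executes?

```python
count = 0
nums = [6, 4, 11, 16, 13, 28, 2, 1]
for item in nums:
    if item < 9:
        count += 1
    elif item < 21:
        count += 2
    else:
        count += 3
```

Let's trace through this code step by step.

Initialize: count = 0
Initialize: nums = [6, 4, 11, 16, 13, 28, 2, 1]
Entering loop: for item in nums:

After execution: count = 13
13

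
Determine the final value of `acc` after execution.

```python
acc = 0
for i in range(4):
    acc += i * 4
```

Let's trace through this code step by step.

Initialize: acc = 0
Entering loop: for i in range(4):

After execution: acc = 24
24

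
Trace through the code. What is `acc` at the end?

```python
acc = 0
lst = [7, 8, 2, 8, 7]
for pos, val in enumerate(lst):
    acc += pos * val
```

Let's trace through this code step by step.

Initialize: acc = 0
Initialize: lst = [7, 8, 2, 8, 7]
Entering loop: for pos, val in enumerate(lst):

After execution: acc = 64
64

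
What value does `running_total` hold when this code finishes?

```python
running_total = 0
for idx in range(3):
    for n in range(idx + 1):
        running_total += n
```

Let's trace through this code step by step.

Initialize: running_total = 0
Entering loop: for idx in range(3):

After execution: running_total = 4
4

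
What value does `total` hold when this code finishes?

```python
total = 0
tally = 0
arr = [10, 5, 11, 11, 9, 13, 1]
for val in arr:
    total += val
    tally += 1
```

Let's trace through this code step by step.

Initialize: total = 0
Initialize: tally = 0
Initialize: arr = [10, 5, 11, 11, 9, 13, 1]
Entering loop: for val in arr:

After execution: total = 60
60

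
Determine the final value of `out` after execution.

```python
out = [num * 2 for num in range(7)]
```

Let's trace through this code step by step.

Initialize: out = [num * 2 for num in range(7)]

After execution: out = [0, 2, 4, 6, 8, 10, 12]
[0, 2, 4, 6, 8, 10, 12]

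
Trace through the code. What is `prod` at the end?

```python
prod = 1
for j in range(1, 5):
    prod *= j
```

Let's trace through this code step by step.

Initialize: prod = 1
Entering loop: for j in range(1, 5):

After execution: prod = 24
24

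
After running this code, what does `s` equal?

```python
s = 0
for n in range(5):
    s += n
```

Let's trace through this code step by step.

Initialize: s = 0
Entering loop: for n in range(5):

After execution: s = 10
10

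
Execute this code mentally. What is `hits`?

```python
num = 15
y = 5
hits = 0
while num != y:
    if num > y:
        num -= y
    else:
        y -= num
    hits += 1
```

Let's trace through this code step by step.

Initialize: num = 15
Initialize: y = 5
Initialize: hits = 0
Entering loop: while num != y:

After execution: hits = 2
2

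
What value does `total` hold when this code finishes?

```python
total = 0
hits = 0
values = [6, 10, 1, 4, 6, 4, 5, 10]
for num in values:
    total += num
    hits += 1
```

Let's trace through this code step by step.

Initialize: total = 0
Initialize: hits = 0
Initialize: values = [6, 10, 1, 4, 6, 4, 5, 10]
Entering loop: for num in values:

After execution: total = 46
46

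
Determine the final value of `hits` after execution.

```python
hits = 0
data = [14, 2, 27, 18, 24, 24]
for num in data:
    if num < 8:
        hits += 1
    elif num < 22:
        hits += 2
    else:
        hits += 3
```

Let's trace through this code step by step.

Initialize: hits = 0
Initialize: data = [14, 2, 27, 18, 24, 24]
Entering loop: for num in data:

After execution: hits = 14
14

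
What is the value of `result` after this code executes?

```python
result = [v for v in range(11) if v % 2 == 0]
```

Let's trace through this code step by step.

Initialize: result = [v for v in range(11) if v % 2 == 0]

After execution: result = [0, 2, 4, 6, 8, 10]
[0, 2, 4, 6, 8, 10]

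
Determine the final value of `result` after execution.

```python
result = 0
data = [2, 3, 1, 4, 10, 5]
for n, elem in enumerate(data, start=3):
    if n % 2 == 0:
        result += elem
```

Let's trace through this code step by step.

Initialize: result = 0
Initialize: data = [2, 3, 1, 4, 10, 5]
Entering loop: for n, elem in enumerate(data, start=3):

After execution: result = 12
12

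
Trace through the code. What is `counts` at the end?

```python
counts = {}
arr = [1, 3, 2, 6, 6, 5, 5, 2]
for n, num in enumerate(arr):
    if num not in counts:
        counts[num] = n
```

Let's trace through this code step by step.

Initialize: counts = {}
Initialize: arr = [1, 3, 2, 6, 6, 5, 5, 2]
Entering loop: for n, num in enumerate(arr):

After execution: counts = {1: 0, 3: 1, 2: 2, 6: 3, 5: 5}
{1: 0, 3: 1, 2: 2, 6: 3, 5: 5}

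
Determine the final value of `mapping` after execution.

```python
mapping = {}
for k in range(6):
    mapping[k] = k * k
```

Let's trace through this code step by step.

Initialize: mapping = {}
Entering loop: for k in range(6):

After execution: mapping = {0: 0, 1: 1, 2: 4, 3: 9, 4: 16, 5: 25}
{0: 0, 1: 1, 2: 4, 3: 9, 4: 16, 5: 25}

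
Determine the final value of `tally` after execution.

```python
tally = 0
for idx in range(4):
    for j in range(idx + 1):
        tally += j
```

Let's trace through this code step by step.

Initialize: tally = 0
Entering loop: for idx in range(4):

After execution: tally = 10
10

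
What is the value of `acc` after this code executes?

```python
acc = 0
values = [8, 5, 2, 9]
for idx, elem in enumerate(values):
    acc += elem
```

Let's trace through this code step by step.

Initialize: acc = 0
Initialize: values = [8, 5, 2, 9]
Entering loop: for idx, elem in enumerate(values):

After execution: acc = 24
24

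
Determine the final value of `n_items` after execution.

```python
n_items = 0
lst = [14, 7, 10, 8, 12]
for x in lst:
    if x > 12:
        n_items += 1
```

Let's trace through this code step by step.

Initialize: n_items = 0
Initialize: lst = [14, 7, 10, 8, 12]
Entering loop: for x in lst:

After execution: n_items = 1
1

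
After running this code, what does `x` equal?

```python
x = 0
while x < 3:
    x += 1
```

Let's trace through this code step by step.

Initialize: x = 0
Entering loop: while x < 3:

After execution: x = 3
3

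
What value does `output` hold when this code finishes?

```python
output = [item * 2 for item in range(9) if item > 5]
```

Let's trace through this code step by step.

Initialize: output = [item * 2 for item in range(9) if item > 5]

After execution: output = [12, 14, 16]
[12, 14, 16]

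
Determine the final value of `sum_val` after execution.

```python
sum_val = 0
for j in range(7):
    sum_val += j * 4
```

Let's trace through this code step by step.

Initialize: sum_val = 0
Entering loop: for j in range(7):

After execution: sum_val = 84
84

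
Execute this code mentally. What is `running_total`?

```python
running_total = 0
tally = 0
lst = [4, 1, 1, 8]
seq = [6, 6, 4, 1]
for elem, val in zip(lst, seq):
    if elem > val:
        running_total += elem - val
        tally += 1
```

Let's trace through this code step by step.

Initialize: running_total = 0
Initialize: tally = 0
Initialize: lst = [4, 1, 1, 8]
Initialize: seq = [6, 6, 4, 1]
Entering loop: for elem, val in zip(lst, seq):

After execution: running_total = 7
7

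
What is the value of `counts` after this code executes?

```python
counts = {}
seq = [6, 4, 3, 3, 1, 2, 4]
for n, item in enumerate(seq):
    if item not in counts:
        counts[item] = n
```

Let's trace through this code step by step.

Initialize: counts = {}
Initialize: seq = [6, 4, 3, 3, 1, 2, 4]
Entering loop: for n, item in enumerate(seq):

After execution: counts = {6: 0, 4: 1, 3: 2, 1: 4, 2: 5}
{6: 0, 4: 1, 3: 2, 1: 4, 2: 5}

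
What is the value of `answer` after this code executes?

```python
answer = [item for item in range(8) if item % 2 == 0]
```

Let's trace through this code step by step.

Initialize: answer = [item for item in range(8) if item % 2 == 0]

After execution: answer = [0, 2, 4, 6]
[0, 2, 4, 6]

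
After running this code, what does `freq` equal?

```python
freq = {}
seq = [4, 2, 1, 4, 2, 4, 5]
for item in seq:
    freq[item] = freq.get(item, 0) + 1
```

Let's trace through this code step by step.

Initialize: freq = {}
Initialize: seq = [4, 2, 1, 4, 2, 4, 5]
Entering loop: for item in seq:

After execution: freq = {4: 3, 2: 2, 1: 1, 5: 1}
{4: 3, 2: 2, 1: 1, 5: 1}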